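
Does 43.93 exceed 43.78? Yes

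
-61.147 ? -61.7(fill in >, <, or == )>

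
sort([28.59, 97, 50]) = [28.59, 50, 97]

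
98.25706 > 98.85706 False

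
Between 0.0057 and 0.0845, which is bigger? 0.0845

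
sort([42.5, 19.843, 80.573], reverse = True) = [80.573, 42.5, 19.843]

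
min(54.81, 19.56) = 19.56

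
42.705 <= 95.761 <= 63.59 False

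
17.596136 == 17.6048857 False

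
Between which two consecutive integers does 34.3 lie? 34 and 35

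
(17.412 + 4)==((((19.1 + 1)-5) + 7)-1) False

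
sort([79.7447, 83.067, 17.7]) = [17.7, 79.7447, 83.067]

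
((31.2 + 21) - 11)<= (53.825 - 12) True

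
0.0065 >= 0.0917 False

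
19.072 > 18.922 True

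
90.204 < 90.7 True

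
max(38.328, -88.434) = 38.328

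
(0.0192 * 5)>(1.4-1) False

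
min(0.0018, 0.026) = 0.0018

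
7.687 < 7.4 False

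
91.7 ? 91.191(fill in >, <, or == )>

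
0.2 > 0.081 True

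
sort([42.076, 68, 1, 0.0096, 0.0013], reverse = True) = [68, 42.076, 1, 0.0096, 0.0013]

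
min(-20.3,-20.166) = -20.3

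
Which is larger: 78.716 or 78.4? 78.716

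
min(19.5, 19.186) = 19.186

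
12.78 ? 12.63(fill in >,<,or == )>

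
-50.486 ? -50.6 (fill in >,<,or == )>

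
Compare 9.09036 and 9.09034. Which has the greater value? 9.09036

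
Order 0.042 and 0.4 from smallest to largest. 0.042, 0.4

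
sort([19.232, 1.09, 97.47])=[1.09, 19.232, 97.47]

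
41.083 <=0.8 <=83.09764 False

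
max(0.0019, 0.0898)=0.0898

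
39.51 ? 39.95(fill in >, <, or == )<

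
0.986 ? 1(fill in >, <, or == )<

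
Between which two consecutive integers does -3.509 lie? -4 and -3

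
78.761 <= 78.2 False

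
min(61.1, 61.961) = 61.1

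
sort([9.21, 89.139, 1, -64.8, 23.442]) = [-64.8, 1, 9.21, 23.442, 89.139]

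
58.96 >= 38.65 True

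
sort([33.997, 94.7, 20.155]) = [20.155, 33.997, 94.7]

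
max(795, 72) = 795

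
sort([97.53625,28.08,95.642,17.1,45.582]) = [17.1,28.08,45.582,95.642,97.53625]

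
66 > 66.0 False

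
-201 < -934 False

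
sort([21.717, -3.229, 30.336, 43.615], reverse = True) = [43.615, 30.336, 21.717, -3.229]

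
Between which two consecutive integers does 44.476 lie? 44 and 45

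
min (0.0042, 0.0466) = 0.0042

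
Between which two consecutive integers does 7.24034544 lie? 7 and 8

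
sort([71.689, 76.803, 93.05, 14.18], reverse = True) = [93.05, 76.803, 71.689, 14.18]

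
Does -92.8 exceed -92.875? Yes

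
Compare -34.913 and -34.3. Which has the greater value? -34.3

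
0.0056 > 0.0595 False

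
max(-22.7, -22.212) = -22.212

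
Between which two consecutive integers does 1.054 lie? 1 and 2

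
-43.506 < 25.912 True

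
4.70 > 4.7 False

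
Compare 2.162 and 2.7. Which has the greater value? 2.7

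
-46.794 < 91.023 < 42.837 False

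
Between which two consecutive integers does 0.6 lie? 0 and 1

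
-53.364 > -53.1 False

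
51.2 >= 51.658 False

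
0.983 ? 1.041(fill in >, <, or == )<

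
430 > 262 True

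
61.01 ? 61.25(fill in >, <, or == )<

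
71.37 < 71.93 True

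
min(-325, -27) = -325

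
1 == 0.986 False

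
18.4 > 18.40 False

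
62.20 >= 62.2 True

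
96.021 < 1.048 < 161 False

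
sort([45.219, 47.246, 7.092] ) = [7.092, 45.219, 47.246]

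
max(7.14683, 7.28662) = 7.28662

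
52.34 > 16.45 True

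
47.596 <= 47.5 False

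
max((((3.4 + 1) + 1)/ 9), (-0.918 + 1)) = 0.6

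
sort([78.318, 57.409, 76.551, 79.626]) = [57.409, 76.551, 78.318, 79.626]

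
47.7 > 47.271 True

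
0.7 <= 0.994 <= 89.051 True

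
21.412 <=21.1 False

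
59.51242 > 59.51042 True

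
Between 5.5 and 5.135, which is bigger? 5.5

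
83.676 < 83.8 True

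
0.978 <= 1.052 True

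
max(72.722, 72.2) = 72.722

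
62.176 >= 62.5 False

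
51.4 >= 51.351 True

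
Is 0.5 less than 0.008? No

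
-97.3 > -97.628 True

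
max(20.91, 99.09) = 99.09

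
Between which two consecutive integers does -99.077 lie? -100 and -99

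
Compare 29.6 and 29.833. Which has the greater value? 29.833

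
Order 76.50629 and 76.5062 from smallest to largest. 76.5062, 76.50629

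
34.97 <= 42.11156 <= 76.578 True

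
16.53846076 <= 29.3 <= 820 True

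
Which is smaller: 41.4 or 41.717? 41.4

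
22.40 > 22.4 False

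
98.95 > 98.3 True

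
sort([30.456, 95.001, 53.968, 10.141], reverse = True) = [95.001, 53.968, 30.456, 10.141]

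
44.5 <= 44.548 True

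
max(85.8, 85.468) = 85.8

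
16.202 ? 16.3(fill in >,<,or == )<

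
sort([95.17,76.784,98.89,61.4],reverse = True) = [98.89,95.17,76.784,61.4]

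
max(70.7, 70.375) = 70.7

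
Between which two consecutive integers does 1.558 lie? 1 and 2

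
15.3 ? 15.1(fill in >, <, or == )>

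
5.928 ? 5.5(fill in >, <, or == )>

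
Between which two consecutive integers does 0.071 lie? 0 and 1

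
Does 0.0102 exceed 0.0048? Yes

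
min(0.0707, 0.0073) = 0.0073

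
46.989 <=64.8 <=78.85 True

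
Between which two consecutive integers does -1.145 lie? -2 and -1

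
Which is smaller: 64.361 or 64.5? 64.361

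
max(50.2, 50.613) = 50.613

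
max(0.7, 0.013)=0.7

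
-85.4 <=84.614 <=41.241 False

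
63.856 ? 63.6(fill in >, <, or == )>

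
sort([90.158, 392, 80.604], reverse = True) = [392, 90.158, 80.604]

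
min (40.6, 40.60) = 40.6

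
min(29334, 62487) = 29334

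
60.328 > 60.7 False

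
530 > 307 True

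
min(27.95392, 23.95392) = 23.95392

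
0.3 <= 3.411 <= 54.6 True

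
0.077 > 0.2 False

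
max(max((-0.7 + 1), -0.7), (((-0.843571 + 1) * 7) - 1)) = 0.3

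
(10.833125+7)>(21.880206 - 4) False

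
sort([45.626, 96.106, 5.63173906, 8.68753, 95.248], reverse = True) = [96.106, 95.248, 45.626, 8.68753, 5.63173906]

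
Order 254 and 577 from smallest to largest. 254, 577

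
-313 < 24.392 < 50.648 True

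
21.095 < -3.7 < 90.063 False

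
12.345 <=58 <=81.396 True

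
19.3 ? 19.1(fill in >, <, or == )>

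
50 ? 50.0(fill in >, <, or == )==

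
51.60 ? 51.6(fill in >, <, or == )==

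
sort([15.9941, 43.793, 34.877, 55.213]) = [15.9941, 34.877, 43.793, 55.213]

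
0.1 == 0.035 False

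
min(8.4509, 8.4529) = 8.4509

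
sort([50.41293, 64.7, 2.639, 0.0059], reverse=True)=[64.7, 50.41293, 2.639, 0.0059]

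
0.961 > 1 False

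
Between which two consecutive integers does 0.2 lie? 0 and 1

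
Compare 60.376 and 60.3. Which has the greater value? 60.376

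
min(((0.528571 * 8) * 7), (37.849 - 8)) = 29.599976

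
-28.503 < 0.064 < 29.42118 True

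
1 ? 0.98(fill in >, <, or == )>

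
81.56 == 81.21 False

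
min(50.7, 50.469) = 50.469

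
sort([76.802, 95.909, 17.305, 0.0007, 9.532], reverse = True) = [95.909, 76.802, 17.305, 9.532, 0.0007]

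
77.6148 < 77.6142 False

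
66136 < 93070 True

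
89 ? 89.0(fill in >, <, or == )==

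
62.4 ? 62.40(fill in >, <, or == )==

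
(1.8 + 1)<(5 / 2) False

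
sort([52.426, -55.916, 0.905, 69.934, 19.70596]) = [-55.916, 0.905, 19.70596, 52.426, 69.934]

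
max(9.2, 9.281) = 9.281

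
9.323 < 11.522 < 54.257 True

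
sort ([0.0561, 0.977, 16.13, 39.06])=[0.0561, 0.977, 16.13, 39.06]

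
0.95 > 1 False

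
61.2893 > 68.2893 False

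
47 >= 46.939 True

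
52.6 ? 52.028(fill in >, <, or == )>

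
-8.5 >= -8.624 True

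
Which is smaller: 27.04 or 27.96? 27.04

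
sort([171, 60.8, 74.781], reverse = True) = [171, 74.781, 60.8]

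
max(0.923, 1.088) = 1.088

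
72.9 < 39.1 False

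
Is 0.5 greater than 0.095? Yes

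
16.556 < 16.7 True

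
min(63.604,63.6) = 63.6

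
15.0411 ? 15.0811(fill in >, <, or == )<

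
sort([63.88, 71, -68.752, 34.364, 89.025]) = [-68.752, 34.364, 63.88, 71, 89.025]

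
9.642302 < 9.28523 False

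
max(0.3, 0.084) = 0.3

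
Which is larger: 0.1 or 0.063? 0.1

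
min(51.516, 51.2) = 51.2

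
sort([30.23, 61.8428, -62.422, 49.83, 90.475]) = [-62.422, 30.23, 49.83, 61.8428, 90.475]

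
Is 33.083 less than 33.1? Yes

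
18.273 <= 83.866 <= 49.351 False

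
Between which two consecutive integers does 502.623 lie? 502 and 503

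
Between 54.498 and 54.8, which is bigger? 54.8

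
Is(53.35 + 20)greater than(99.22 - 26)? Yes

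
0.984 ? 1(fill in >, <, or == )<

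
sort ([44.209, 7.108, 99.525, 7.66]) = [7.108, 7.66, 44.209, 99.525]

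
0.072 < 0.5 True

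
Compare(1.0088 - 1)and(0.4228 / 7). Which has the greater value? (0.4228 / 7)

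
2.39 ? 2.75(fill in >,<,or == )<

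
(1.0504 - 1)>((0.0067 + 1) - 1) True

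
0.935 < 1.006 True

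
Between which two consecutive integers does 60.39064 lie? 60 and 61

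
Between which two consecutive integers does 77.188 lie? 77 and 78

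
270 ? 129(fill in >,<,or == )>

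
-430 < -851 False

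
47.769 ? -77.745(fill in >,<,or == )>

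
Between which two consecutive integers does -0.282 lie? -1 and 0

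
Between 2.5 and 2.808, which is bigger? 2.808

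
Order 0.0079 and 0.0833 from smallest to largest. 0.0079, 0.0833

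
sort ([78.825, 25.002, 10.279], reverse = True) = [78.825, 25.002, 10.279]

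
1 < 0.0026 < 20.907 False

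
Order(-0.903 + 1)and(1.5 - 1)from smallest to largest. (-0.903 + 1), (1.5 - 1)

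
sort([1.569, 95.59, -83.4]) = [-83.4, 1.569, 95.59]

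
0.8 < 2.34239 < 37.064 True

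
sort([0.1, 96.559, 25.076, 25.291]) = [0.1, 25.076, 25.291, 96.559]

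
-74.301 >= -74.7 True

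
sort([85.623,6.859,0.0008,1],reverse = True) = [85.623,6.859,1,0.0008]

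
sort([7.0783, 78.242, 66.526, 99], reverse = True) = [99, 78.242, 66.526, 7.0783]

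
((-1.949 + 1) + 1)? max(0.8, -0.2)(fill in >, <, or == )<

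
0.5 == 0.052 False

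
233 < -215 False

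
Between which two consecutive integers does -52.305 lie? -53 and -52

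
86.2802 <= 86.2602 False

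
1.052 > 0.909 True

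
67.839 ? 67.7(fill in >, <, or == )>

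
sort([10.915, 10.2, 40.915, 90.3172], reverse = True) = [90.3172, 40.915, 10.915, 10.2]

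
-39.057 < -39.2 False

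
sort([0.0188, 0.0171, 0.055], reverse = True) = [0.055, 0.0188, 0.0171]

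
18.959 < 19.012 True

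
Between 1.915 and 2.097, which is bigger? 2.097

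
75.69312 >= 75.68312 True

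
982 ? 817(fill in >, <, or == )>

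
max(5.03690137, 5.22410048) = 5.22410048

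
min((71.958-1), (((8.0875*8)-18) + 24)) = 70.7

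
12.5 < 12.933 True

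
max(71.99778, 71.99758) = 71.99778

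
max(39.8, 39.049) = 39.8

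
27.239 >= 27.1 True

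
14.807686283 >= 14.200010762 True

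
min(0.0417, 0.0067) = 0.0067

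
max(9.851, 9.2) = 9.851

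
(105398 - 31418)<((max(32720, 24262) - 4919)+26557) False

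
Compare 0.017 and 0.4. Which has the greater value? 0.4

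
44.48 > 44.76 False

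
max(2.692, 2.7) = 2.7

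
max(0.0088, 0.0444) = 0.0444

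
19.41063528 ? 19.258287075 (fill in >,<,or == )>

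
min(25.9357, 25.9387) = 25.9357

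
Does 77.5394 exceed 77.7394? No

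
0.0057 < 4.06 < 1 False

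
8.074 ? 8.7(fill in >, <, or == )<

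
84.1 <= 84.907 True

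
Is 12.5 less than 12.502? Yes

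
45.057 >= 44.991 True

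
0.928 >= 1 False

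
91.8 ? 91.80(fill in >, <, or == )==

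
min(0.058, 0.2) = 0.058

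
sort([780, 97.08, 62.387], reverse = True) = [780, 97.08, 62.387]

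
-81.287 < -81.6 False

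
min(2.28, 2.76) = 2.28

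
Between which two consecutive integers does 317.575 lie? 317 and 318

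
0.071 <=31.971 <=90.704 True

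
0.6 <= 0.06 False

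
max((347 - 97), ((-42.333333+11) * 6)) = 250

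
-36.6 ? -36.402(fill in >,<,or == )<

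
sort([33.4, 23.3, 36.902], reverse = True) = [36.902, 33.4, 23.3]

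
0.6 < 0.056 False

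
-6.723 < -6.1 True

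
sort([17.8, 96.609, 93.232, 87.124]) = [17.8, 87.124, 93.232, 96.609]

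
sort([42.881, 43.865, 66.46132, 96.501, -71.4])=[-71.4, 42.881, 43.865, 66.46132, 96.501]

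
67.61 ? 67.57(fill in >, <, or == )>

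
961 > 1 True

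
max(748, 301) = 748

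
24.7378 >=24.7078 True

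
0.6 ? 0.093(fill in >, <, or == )>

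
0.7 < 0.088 False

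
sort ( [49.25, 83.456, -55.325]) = [-55.325, 49.25, 83.456]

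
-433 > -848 True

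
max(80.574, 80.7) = 80.7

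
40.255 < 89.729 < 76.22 False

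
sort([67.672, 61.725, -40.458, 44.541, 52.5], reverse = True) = [67.672, 61.725, 52.5, 44.541, -40.458]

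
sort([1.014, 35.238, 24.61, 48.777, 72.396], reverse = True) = [72.396, 48.777, 35.238, 24.61, 1.014]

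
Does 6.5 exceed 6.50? No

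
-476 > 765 False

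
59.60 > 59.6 False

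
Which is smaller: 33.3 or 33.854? 33.3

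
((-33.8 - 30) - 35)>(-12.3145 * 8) False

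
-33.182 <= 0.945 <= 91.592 True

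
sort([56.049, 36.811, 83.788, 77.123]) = [36.811, 56.049, 77.123, 83.788]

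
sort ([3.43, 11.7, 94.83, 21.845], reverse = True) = [94.83, 21.845, 11.7, 3.43]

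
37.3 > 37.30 False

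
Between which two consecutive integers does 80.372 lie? 80 and 81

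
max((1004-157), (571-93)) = 847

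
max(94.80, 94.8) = 94.8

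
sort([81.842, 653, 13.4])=[13.4, 81.842, 653]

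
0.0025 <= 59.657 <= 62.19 True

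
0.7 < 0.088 False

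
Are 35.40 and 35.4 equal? Yes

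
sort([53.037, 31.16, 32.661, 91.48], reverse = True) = [91.48, 53.037, 32.661, 31.16]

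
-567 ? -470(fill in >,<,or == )<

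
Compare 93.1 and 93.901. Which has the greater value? 93.901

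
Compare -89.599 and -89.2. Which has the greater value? -89.2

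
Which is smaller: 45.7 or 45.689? 45.689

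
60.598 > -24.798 True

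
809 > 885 False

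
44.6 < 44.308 False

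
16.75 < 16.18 False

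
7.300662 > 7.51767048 False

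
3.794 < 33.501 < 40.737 True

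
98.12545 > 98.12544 True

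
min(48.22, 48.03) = 48.03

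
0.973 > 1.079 False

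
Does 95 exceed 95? No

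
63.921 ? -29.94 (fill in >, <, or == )>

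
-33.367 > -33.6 True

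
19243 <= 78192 True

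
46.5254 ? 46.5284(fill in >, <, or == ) <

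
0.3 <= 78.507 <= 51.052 False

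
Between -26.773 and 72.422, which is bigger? 72.422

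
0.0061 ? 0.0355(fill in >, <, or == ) <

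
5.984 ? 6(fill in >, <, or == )<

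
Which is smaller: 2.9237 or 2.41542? 2.41542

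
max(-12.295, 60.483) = 60.483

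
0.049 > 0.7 False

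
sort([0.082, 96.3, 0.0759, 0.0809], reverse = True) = [96.3, 0.082, 0.0809, 0.0759]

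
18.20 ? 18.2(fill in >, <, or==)==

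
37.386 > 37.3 True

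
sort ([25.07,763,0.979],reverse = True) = [763,25.07,0.979]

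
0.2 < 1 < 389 True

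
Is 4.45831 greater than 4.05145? Yes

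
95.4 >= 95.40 True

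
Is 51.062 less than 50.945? No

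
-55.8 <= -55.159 True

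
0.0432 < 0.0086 False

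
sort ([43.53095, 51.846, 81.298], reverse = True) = [81.298, 51.846, 43.53095]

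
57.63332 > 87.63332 False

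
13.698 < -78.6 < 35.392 False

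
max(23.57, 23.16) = 23.57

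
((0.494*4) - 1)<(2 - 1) True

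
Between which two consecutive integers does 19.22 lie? 19 and 20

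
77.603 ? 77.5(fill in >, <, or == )>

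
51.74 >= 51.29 True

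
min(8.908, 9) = 8.908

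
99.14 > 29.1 True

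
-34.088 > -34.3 True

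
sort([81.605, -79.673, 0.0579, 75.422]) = [-79.673, 0.0579, 75.422, 81.605]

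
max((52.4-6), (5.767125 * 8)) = 46.4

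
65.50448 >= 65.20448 True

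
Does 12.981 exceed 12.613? Yes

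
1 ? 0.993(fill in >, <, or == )>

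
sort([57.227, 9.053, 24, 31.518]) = [9.053, 24, 31.518, 57.227]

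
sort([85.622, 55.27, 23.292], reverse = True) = [85.622, 55.27, 23.292]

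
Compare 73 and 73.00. They are equal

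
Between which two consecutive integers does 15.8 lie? 15 and 16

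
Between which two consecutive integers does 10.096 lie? 10 and 11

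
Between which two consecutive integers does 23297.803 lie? 23297 and 23298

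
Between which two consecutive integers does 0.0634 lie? 0 and 1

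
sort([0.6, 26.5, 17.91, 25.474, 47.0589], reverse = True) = [47.0589, 26.5, 25.474, 17.91, 0.6]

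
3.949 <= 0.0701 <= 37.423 False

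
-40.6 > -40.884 True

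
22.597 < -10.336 False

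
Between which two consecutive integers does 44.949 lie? 44 and 45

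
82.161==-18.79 False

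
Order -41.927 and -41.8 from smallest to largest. -41.927, -41.8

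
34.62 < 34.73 True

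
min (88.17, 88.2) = 88.17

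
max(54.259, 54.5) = 54.5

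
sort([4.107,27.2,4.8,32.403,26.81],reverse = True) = [32.403,27.2,26.81,4.8,4.107]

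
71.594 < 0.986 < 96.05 False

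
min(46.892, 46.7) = 46.7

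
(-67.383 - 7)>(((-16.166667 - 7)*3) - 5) True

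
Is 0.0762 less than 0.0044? No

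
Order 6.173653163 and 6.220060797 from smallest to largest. 6.173653163, 6.220060797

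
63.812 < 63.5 False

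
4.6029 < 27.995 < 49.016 True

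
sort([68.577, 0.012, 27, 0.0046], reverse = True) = [68.577, 27, 0.012, 0.0046]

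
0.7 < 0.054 False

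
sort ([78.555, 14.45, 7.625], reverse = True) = [78.555, 14.45, 7.625]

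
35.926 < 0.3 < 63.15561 False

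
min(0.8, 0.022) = 0.022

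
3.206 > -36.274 True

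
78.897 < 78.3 False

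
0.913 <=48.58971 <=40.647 False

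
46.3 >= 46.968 False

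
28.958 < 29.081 True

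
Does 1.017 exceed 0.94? Yes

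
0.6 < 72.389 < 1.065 False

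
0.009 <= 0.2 True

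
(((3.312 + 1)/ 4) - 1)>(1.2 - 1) False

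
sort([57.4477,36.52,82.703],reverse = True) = [82.703,57.4477,36.52]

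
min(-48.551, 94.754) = -48.551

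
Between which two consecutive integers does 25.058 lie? 25 and 26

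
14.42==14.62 False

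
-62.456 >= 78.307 False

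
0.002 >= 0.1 False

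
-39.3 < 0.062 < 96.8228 True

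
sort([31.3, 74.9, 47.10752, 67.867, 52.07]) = [31.3, 47.10752, 52.07, 67.867, 74.9]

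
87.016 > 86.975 True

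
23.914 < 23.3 False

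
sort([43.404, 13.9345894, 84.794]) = [13.9345894, 43.404, 84.794]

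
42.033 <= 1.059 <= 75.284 False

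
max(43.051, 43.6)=43.6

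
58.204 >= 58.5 False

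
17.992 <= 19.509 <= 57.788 True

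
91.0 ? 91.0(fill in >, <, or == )==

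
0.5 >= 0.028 True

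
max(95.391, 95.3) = 95.391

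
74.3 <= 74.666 True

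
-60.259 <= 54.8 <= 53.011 False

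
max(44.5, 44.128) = 44.5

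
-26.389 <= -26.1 True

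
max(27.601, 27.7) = 27.7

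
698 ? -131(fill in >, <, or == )>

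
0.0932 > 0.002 True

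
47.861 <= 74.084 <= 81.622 True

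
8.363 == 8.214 False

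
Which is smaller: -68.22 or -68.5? -68.5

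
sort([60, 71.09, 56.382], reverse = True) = [71.09, 60, 56.382]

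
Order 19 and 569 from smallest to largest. 19, 569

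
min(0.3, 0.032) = 0.032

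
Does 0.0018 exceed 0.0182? No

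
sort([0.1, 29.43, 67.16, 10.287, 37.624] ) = [0.1, 10.287, 29.43, 37.624, 67.16]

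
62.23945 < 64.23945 True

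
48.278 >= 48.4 False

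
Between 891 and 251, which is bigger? 891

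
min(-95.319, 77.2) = -95.319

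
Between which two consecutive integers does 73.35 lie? 73 and 74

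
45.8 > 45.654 True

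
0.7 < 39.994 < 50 True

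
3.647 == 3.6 False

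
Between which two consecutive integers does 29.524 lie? 29 and 30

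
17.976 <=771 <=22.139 False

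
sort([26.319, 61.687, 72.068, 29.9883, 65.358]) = [26.319, 29.9883, 61.687, 65.358, 72.068]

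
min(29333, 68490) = 29333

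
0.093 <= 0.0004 False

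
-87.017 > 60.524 False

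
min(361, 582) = 361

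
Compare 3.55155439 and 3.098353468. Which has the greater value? 3.55155439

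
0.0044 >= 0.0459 False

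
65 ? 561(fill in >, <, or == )<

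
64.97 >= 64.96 True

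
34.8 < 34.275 False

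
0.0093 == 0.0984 False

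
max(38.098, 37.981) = 38.098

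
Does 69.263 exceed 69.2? Yes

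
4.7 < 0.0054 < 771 False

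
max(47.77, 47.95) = 47.95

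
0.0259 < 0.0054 False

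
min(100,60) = 60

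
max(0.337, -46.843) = 0.337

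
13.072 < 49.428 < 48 False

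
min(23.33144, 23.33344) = 23.33144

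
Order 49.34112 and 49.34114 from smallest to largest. 49.34112, 49.34114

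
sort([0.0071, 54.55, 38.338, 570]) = [0.0071, 38.338, 54.55, 570]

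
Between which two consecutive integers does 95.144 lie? 95 and 96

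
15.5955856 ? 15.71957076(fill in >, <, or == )<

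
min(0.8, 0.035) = 0.035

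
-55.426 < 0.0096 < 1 True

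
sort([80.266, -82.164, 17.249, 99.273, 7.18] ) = [-82.164, 7.18, 17.249, 80.266, 99.273]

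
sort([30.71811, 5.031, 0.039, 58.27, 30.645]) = [0.039, 5.031, 30.645, 30.71811, 58.27]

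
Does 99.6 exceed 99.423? Yes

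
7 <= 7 True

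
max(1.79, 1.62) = 1.79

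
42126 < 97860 True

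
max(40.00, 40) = 40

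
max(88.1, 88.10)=88.10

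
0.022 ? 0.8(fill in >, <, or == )<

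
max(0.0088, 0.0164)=0.0164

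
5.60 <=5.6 True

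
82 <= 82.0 True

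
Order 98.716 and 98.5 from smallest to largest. 98.5, 98.716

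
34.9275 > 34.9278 False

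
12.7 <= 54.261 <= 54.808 True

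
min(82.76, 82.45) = 82.45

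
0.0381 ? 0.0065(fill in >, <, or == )>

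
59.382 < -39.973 False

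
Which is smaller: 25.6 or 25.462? 25.462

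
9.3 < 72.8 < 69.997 False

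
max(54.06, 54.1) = 54.1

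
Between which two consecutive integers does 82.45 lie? 82 and 83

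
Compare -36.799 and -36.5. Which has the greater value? -36.5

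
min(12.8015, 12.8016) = 12.8015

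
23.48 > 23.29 True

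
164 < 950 True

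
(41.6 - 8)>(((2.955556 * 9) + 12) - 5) False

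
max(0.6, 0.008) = 0.6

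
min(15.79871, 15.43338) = 15.43338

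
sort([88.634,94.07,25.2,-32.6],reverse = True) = [94.07,88.634,25.2,-32.6]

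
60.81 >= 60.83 False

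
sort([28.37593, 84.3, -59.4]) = [-59.4, 28.37593, 84.3]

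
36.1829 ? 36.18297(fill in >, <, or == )<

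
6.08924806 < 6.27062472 True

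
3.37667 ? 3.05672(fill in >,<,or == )>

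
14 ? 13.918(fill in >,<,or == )>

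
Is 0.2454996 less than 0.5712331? Yes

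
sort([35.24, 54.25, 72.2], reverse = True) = [72.2, 54.25, 35.24]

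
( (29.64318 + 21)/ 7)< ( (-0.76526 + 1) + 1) False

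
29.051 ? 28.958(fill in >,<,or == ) >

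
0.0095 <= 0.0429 True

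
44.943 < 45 True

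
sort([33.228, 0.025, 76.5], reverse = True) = [76.5, 33.228, 0.025]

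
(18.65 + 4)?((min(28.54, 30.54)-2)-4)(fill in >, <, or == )>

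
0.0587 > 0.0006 True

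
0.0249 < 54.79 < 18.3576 False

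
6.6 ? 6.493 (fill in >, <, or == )>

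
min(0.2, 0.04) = 0.04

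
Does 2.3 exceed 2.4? No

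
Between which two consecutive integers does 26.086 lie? 26 and 27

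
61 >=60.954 True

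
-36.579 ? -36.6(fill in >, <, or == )>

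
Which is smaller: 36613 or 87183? 36613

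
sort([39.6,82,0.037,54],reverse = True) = [82,54,39.6,0.037]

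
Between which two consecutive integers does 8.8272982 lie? 8 and 9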